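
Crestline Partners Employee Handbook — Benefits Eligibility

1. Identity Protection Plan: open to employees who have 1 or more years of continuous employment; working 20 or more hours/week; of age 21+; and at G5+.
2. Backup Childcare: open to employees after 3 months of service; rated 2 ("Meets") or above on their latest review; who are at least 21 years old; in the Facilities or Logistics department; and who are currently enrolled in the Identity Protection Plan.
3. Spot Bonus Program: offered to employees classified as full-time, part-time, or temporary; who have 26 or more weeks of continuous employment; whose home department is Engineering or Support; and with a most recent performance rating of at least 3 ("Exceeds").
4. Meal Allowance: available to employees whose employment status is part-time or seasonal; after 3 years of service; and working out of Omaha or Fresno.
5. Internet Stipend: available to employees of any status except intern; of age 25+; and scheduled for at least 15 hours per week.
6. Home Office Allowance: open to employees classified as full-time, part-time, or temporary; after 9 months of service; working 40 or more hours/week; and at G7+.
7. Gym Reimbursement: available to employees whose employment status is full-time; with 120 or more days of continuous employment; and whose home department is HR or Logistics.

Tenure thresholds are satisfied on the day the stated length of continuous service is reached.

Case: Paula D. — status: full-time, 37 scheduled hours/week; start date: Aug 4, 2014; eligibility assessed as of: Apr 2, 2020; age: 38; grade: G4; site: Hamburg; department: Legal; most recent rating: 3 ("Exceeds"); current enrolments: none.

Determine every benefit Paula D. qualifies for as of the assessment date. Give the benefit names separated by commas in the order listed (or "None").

Internet Stipend

Service from Aug 4, 2014 to Apr 2, 2020: 2068 days.
Identity Protection Plan — service 2068 days ≥ 1 year (≈365 days) ✓; 37 hrs/wk ≥ 20 ✓; age 38 ≥ 21 ✓; grade G4 < G5 ✗ → not eligible.
Backup Childcare — service 2068 days ≥ 3 months (≈90 days) ✓; rating 3 ≥ 2 ✓; age 38 ≥ 21 ✓; dept Legal ✗ → not eligible.
Spot Bonus Program — status full-time ✓; service 2068 days ≥ 26 weeks (≈182 days) ✓; dept Legal ✗ → not eligible.
Meal Allowance — status full-time ✗ (requires part-time or seasonal) → not eligible.
Internet Stipend — status full-time ✓ (not excluded); age 38 ≥ 25 ✓; 37 hrs/wk ≥ 15 ✓ → eligible.
Home Office Allowance — status full-time ✓; service 2068 days ≥ 9 months (≈270 days) ✓; 37 hrs/wk < 40 ✗ → not eligible.
Gym Reimbursement — status full-time ✓; service 2068 days ≥ 120 days ✓; dept Legal ✗ → not eligible.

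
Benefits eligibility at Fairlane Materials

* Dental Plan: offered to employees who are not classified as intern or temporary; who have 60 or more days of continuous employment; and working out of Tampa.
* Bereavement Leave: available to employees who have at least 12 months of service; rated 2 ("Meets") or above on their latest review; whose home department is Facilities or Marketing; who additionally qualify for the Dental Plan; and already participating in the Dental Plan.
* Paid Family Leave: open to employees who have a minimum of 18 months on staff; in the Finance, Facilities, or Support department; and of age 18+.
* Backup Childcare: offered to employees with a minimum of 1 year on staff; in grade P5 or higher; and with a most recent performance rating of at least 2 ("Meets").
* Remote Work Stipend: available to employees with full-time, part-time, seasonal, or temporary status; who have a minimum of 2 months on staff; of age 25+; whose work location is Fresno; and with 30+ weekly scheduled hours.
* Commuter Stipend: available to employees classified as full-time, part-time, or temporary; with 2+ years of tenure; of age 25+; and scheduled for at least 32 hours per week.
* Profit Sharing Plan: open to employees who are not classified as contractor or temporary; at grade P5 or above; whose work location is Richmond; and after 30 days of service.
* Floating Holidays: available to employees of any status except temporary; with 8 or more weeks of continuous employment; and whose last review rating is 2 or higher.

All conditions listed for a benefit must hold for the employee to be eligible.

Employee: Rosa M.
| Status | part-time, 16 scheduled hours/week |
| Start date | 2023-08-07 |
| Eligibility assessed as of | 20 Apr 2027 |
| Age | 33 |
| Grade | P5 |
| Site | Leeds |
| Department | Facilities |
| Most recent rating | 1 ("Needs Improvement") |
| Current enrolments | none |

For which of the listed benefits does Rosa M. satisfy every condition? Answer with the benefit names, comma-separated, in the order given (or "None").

Paid Family Leave

Service from 2023-08-07 to 20 Apr 2027: 1352 days.
Dental Plan — status part-time ✓ (not excluded); service 1352 days ≥ 60 days ✓; site Leeds ✗ (not Tampa) → not eligible.
Bereavement Leave — service 1352 days ≥ 12 months (≈360 days) ✓; rating 1 < 2 ✗ → not eligible.
Paid Family Leave — service 1352 days ≥ 18 months (≈540 days) ✓; dept Facilities ✓; age 33 ≥ 18 ✓ → eligible.
Backup Childcare — service 1352 days ≥ 1 year (≈365 days) ✓; grade P5 ≥ P5 ✓; rating 1 < 2 ✗ → not eligible.
Remote Work Stipend — status part-time ✓; service 1352 days ≥ 2 months (≈60 days) ✓; age 33 ≥ 25 ✓; site Leeds ✗ (not Fresno) → not eligible.
Commuter Stipend — status part-time ✓; service 1352 days ≥ 2 years (≈730 days) ✓; age 33 ≥ 25 ✓; 16 hrs/wk < 32 ✗ → not eligible.
Profit Sharing Plan — status part-time ✓ (not excluded); grade P5 ≥ P5 ✓; site Leeds ✗ (not Richmond) → not eligible.
Floating Holidays — status part-time ✓ (not excluded); service 1352 days ≥ 8 weeks (≈56 days) ✓; rating 1 < 2 ✗ → not eligible.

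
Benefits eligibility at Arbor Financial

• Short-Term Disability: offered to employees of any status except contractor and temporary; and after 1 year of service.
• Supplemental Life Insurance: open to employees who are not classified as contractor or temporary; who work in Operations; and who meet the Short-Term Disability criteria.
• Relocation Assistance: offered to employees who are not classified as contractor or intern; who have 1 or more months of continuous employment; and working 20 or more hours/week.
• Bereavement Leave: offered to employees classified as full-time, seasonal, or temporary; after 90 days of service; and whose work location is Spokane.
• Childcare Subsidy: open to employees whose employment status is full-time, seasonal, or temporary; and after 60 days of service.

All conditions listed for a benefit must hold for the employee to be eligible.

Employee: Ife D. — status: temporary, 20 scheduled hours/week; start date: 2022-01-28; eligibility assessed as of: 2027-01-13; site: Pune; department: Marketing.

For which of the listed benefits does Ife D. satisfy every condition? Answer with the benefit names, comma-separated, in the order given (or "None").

Relocation Assistance, Childcare Subsidy

Service from 2022-01-28 to 2027-01-13: 1811 days.
Short-Term Disability — status temporary ✗ (excluded) → not eligible.
Supplemental Life Insurance — status temporary ✗ (excluded) → not eligible.
Relocation Assistance — status temporary ✓ (not excluded); service 1811 days ≥ 1 month (≈30 days) ✓; 20 hrs/wk ≥ 20 ✓ → eligible.
Bereavement Leave — status temporary ✓; service 1811 days ≥ 90 days ✓; site Pune ✗ (not Spokane) → not eligible.
Childcare Subsidy — status temporary ✓; service 1811 days ≥ 60 days ✓ → eligible.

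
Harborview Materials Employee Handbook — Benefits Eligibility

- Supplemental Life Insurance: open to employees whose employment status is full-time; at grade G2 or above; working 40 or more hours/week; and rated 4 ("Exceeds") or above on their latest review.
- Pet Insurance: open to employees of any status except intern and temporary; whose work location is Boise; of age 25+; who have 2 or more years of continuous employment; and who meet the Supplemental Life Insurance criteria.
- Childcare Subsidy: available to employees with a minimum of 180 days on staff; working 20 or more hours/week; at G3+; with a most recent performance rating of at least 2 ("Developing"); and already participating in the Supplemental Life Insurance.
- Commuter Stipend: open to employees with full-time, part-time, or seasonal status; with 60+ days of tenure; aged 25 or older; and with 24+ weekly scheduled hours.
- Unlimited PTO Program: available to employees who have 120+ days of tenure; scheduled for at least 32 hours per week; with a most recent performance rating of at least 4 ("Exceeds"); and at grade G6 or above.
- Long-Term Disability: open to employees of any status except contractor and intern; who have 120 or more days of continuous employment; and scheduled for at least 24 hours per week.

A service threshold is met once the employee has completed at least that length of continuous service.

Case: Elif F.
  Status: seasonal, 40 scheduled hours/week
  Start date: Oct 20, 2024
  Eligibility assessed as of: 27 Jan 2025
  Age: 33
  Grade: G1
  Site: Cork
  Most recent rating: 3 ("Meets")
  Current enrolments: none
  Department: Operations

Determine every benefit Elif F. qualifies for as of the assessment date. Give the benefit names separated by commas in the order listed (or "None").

Service from Oct 20, 2024 to 27 Jan 2025: 99 days.
Supplemental Life Insurance — status seasonal ✗ (requires full-time) → not eligible.
Pet Insurance — status seasonal ✓ (not excluded); site Cork ✗ (not Boise) → not eligible.
Childcare Subsidy — service 99 days < 180 days ✗ → not eligible.
Commuter Stipend — status seasonal ✓; service 99 days ≥ 60 days ✓; age 33 ≥ 25 ✓; 40 hrs/wk ≥ 24 ✓ → eligible.
Unlimited PTO Program — service 99 days < 120 days ✗ → not eligible.
Long-Term Disability — status seasonal ✓ (not excluded); service 99 days < 120 days ✗ → not eligible.

Commuter Stipend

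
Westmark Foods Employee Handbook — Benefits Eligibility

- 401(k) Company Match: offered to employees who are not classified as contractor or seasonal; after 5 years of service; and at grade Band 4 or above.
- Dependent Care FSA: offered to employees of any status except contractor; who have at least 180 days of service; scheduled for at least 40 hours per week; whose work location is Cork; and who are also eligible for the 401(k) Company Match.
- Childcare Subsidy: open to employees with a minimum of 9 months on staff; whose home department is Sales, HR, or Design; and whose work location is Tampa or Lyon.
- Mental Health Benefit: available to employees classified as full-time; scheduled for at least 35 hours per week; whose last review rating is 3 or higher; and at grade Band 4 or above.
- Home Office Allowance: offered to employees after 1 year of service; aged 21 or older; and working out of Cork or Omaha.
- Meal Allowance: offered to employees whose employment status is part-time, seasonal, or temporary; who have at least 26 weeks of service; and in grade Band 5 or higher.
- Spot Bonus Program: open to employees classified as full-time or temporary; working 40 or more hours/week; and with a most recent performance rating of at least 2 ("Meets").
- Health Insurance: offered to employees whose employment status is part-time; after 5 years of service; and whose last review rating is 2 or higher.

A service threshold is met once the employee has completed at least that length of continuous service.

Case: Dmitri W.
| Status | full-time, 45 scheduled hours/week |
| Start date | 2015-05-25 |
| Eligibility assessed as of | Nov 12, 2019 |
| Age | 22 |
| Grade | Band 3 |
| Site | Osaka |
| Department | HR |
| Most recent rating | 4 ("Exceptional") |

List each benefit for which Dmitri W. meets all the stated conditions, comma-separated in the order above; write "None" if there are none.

Spot Bonus Program

Service from 2015-05-25 to Nov 12, 2019: 1632 days.
401(k) Company Match — status full-time ✓ (not excluded); service 1632 days < 5 years (≈1825 days) ✗ → not eligible.
Dependent Care FSA — status full-time ✓ (not excluded); service 1632 days ≥ 180 days ✓; 45 hrs/wk ≥ 40 ✓; site Osaka ✗ (not Cork) → not eligible.
Childcare Subsidy — service 1632 days ≥ 9 months (≈270 days) ✓; dept HR ✓; site Osaka ✗ (not Tampa or Lyon) → not eligible.
Mental Health Benefit — status full-time ✓; 45 hrs/wk ≥ 35 ✓; rating 4 ≥ 3 ✓; grade Band 3 < Band 4 ✗ → not eligible.
Home Office Allowance — service 1632 days ≥ 1 year (≈365 days) ✓; age 22 ≥ 21 ✓; site Osaka ✗ (not Cork or Omaha) → not eligible.
Meal Allowance — status full-time ✗ (requires part-time, seasonal, or temporary) → not eligible.
Spot Bonus Program — status full-time ✓; 45 hrs/wk ≥ 40 ✓; rating 4 ≥ 2 ✓ → eligible.
Health Insurance — status full-time ✗ (requires part-time) → not eligible.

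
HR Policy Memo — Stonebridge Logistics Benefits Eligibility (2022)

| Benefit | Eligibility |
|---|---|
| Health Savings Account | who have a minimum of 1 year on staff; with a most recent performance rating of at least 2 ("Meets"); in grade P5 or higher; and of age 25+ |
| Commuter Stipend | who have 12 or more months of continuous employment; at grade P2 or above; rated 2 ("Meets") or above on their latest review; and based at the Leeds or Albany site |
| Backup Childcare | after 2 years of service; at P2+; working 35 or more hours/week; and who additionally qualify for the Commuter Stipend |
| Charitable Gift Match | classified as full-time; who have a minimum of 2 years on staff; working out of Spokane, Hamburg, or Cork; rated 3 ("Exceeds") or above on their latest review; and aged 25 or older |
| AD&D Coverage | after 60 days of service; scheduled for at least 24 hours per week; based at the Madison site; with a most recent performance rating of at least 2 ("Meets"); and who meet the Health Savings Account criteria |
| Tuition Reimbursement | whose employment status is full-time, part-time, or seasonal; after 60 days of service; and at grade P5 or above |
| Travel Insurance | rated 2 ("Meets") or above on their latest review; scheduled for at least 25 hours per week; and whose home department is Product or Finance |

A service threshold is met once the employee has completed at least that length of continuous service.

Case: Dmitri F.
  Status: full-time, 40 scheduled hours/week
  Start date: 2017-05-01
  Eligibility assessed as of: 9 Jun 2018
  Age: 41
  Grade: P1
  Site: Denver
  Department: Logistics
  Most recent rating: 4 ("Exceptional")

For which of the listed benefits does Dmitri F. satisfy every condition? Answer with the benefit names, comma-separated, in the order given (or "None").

None

Service from 2017-05-01 to 9 Jun 2018: 404 days.
Health Savings Account — service 404 days ≥ 1 year (≈365 days) ✓; rating 4 ≥ 2 ✓; grade P1 < P5 ✗ → not eligible.
Commuter Stipend — service 404 days ≥ 12 months (≈360 days) ✓; grade P1 < P2 ✗ → not eligible.
Backup Childcare — service 404 days < 2 years (≈730 days) ✗ → not eligible.
Charitable Gift Match — status full-time ✓; service 404 days < 2 years (≈730 days) ✗ → not eligible.
AD&D Coverage — service 404 days ≥ 60 days ✓; 40 hrs/wk ≥ 24 ✓; site Denver ✗ (not Madison) → not eligible.
Tuition Reimbursement — status full-time ✓; service 404 days ≥ 60 days ✓; grade P1 < P5 ✗ → not eligible.
Travel Insurance — rating 4 ≥ 2 ✓; 40 hrs/wk ≥ 25 ✓; dept Logistics ✗ → not eligible.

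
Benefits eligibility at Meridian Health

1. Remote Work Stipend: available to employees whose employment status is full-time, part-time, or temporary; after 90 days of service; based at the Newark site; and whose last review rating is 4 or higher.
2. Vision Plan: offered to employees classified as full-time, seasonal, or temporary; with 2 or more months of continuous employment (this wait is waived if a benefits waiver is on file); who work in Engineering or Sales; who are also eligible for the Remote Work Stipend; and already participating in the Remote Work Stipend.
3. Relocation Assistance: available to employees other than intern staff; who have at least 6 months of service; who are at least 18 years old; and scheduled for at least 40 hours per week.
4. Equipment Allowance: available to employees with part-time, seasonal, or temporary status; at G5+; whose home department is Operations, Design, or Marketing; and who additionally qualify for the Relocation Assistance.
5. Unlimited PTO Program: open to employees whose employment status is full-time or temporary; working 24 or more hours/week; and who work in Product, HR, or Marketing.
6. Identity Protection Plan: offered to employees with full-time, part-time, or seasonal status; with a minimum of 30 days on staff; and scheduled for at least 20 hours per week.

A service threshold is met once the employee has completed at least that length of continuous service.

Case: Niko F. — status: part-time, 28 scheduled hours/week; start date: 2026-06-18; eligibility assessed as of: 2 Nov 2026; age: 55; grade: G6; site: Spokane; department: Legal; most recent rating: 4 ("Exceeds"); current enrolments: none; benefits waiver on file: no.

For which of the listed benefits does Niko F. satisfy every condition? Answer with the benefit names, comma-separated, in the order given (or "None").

Service from 2026-06-18 to 2 Nov 2026: 137 days.
Remote Work Stipend — status part-time ✓; service 137 days ≥ 90 days ✓; site Spokane ✗ (not Newark) → not eligible.
Vision Plan — status part-time ✗ (requires full-time, seasonal, or temporary) → not eligible.
Relocation Assistance — status part-time ✓ (not excluded); service 137 days < 6 months (≈180 days) ✗ → not eligible.
Equipment Allowance — status part-time ✓; grade G6 ≥ G5 ✓; dept Legal ✗ → not eligible.
Unlimited PTO Program — status part-time ✗ (requires full-time or temporary) → not eligible.
Identity Protection Plan — status part-time ✓; service 137 days ≥ 30 days ✓; 28 hrs/wk ≥ 20 ✓ → eligible.

Identity Protection Plan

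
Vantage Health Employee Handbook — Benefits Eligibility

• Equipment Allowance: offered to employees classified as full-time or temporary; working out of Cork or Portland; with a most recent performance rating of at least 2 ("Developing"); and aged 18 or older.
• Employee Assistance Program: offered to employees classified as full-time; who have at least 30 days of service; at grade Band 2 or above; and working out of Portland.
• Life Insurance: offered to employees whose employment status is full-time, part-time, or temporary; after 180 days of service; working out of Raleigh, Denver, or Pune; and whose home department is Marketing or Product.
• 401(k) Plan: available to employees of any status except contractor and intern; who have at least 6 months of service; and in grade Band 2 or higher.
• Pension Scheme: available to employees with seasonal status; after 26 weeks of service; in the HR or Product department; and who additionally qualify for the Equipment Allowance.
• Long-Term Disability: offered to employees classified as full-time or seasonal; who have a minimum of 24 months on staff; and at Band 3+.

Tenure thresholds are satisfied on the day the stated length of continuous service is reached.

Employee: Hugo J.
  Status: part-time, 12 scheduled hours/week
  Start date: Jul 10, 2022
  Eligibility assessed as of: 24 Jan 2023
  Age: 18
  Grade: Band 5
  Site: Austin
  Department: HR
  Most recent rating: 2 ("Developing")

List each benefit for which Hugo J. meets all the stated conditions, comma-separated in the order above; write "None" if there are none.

401(k) Plan

Service from Jul 10, 2022 to 24 Jan 2023: 198 days.
Equipment Allowance — status part-time ✗ (requires full-time or temporary) → not eligible.
Employee Assistance Program — status part-time ✗ (requires full-time) → not eligible.
Life Insurance — status part-time ✓; service 198 days ≥ 180 days ✓; site Austin ✗ (not Raleigh, Denver, or Pune) → not eligible.
401(k) Plan — status part-time ✓ (not excluded); service 198 days ≥ 6 months (≈180 days) ✓; grade Band 5 ≥ Band 2 ✓ → eligible.
Pension Scheme — status part-time ✗ (requires seasonal) → not eligible.
Long-Term Disability — status part-time ✗ (requires full-time or seasonal) → not eligible.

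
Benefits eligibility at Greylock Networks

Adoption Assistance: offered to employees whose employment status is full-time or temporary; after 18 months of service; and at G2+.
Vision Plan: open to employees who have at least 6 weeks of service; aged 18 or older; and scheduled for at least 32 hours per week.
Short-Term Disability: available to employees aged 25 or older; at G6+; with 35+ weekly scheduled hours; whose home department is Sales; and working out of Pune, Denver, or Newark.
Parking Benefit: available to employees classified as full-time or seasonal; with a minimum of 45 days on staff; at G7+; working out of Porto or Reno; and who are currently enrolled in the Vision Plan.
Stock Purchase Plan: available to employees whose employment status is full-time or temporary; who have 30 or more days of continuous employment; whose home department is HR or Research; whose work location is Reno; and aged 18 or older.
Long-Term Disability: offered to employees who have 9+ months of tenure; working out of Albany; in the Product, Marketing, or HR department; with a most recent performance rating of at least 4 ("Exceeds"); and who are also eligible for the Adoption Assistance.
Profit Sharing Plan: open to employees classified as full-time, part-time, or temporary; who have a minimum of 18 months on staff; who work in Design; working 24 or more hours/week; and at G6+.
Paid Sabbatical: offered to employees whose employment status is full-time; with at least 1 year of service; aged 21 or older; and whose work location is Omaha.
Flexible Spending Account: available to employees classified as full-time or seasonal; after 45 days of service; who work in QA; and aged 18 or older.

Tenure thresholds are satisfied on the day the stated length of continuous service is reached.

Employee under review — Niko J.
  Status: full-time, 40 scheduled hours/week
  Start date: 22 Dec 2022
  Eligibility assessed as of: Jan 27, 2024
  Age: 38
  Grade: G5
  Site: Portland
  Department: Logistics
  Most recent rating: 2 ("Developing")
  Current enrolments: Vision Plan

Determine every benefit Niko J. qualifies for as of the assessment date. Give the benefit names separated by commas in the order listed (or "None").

Service from 22 Dec 2022 to Jan 27, 2024: 401 days.
Adoption Assistance — status full-time ✓; service 401 days < 18 months (≈540 days) ✗ → not eligible.
Vision Plan — service 401 days ≥ 6 weeks (≈42 days) ✓; age 38 ≥ 18 ✓; 40 hrs/wk ≥ 32 ✓ → eligible.
Short-Term Disability — age 38 ≥ 25 ✓; grade G5 < G6 ✗ → not eligible.
Parking Benefit — status full-time ✓; service 401 days ≥ 45 days ✓; grade G5 < G7 ✗ → not eligible.
Stock Purchase Plan — status full-time ✓; service 401 days ≥ 30 days ✓; dept Logistics ✗ → not eligible.
Long-Term Disability — service 401 days ≥ 9 months (≈270 days) ✓; site Portland ✗ (not Albany) → not eligible.
Profit Sharing Plan — status full-time ✓; service 401 days < 18 months (≈540 days) ✗ → not eligible.
Paid Sabbatical — status full-time ✓; service 401 days ≥ 1 year (≈365 days) ✓; age 38 ≥ 21 ✓; site Portland ✗ (not Omaha) → not eligible.
Flexible Spending Account — status full-time ✓; service 401 days ≥ 45 days ✓; dept Logistics ✗ → not eligible.

Vision Plan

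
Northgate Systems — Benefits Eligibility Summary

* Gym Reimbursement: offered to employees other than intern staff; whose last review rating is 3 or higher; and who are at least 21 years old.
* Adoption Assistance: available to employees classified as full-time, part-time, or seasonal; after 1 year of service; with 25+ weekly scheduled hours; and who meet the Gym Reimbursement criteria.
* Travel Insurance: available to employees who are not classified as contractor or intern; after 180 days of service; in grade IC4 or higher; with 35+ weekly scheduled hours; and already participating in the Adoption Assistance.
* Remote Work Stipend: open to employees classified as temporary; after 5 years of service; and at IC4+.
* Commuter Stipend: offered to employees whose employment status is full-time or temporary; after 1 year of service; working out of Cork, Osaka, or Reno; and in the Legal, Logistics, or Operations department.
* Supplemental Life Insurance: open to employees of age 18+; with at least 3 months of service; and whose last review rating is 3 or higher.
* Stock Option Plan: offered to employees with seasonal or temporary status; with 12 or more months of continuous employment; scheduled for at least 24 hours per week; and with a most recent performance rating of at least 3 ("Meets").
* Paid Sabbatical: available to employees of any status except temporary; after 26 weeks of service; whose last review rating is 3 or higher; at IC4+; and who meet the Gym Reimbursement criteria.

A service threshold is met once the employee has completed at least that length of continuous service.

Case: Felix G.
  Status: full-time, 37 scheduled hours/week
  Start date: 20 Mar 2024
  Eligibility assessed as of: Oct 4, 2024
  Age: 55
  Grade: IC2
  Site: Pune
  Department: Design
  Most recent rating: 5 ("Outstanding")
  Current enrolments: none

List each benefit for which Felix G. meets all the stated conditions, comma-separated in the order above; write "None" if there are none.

Gym Reimbursement, Supplemental Life Insurance

Service from 20 Mar 2024 to Oct 4, 2024: 198 days.
Gym Reimbursement — status full-time ✓ (not excluded); rating 5 ≥ 3 ✓; age 55 ≥ 21 ✓ → eligible.
Adoption Assistance — status full-time ✓; service 198 days < 1 year (≈365 days) ✗ → not eligible.
Travel Insurance — status full-time ✓ (not excluded); service 198 days ≥ 180 days ✓; grade IC2 < IC4 ✗ → not eligible.
Remote Work Stipend — status full-time ✗ (requires temporary) → not eligible.
Commuter Stipend — status full-time ✓; service 198 days < 1 year (≈365 days) ✗ → not eligible.
Supplemental Life Insurance — age 55 ≥ 18 ✓; service 198 days ≥ 3 months (≈90 days) ✓; rating 5 ≥ 3 ✓ → eligible.
Stock Option Plan — status full-time ✗ (requires seasonal or temporary) → not eligible.
Paid Sabbatical — status full-time ✓ (not excluded); service 198 days ≥ 26 weeks (≈182 days) ✓; rating 5 ≥ 3 ✓; grade IC2 < IC4 ✗ → not eligible.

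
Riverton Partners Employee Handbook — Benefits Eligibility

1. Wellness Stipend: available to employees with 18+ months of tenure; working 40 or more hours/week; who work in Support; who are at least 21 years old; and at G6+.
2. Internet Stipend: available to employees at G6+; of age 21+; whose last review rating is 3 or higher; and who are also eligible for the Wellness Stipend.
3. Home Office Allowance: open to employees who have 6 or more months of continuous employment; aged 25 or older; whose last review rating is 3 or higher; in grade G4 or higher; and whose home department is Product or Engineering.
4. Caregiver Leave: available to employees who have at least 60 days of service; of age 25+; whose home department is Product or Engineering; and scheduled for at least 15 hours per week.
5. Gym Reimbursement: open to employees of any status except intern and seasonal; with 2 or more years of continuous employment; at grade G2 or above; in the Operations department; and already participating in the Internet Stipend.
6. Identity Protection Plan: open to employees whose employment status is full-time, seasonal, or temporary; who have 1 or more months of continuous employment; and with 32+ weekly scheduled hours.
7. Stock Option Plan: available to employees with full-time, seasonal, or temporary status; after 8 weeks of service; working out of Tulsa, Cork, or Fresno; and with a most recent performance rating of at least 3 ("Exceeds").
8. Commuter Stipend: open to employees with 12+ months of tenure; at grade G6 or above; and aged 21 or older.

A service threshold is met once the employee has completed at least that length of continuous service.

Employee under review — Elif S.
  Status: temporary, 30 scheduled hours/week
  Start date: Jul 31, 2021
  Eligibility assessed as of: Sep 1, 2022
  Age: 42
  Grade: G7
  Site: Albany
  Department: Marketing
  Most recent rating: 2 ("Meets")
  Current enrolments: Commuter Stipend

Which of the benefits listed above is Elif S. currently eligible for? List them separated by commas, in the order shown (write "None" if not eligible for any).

Service from Jul 31, 2021 to Sep 1, 2022: 397 days.
Wellness Stipend — service 397 days < 18 months (≈540 days) ✗ → not eligible.
Internet Stipend — grade G7 ≥ G6 ✓; age 42 ≥ 21 ✓; rating 2 < 3 ✗ → not eligible.
Home Office Allowance — service 397 days ≥ 6 months (≈180 days) ✓; age 42 ≥ 25 ✓; rating 2 < 3 ✗ → not eligible.
Caregiver Leave — service 397 days ≥ 60 days ✓; age 42 ≥ 25 ✓; dept Marketing ✗ → not eligible.
Gym Reimbursement — status temporary ✓ (not excluded); service 397 days < 2 years (≈730 days) ✗ → not eligible.
Identity Protection Plan — status temporary ✓; service 397 days ≥ 1 month (≈30 days) ✓; 30 hrs/wk < 32 ✗ → not eligible.
Stock Option Plan — status temporary ✓; service 397 days ≥ 8 weeks (≈56 days) ✓; site Albany ✗ (not Tulsa, Cork, or Fresno) → not eligible.
Commuter Stipend — service 397 days ≥ 12 months (≈360 days) ✓; grade G7 ≥ G6 ✓; age 42 ≥ 21 ✓ → eligible.

Commuter Stipend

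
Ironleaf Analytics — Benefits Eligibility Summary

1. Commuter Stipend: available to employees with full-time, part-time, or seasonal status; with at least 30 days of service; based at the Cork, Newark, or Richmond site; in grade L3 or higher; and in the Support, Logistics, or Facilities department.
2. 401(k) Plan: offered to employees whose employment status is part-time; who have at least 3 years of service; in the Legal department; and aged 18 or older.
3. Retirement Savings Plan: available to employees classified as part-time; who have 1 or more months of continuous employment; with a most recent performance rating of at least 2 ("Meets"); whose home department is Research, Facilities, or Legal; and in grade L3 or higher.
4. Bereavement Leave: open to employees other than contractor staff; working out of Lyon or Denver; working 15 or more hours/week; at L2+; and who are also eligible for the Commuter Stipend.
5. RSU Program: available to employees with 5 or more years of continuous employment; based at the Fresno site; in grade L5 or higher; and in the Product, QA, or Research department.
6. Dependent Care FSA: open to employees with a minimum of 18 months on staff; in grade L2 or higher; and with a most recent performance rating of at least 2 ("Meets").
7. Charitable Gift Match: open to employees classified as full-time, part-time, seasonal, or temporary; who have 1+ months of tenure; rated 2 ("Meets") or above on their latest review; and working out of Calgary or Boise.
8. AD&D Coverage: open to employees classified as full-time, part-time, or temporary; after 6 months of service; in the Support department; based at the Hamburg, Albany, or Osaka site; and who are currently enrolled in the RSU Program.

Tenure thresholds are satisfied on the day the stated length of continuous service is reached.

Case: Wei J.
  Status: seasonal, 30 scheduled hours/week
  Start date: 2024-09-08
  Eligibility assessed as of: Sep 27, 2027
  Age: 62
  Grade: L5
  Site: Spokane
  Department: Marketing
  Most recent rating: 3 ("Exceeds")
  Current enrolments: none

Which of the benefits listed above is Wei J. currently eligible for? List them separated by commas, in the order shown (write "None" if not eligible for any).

Dependent Care FSA

Service from 2024-09-08 to Sep 27, 2027: 1114 days.
Commuter Stipend — status seasonal ✓; service 1114 days ≥ 30 days ✓; site Spokane ✗ (not Cork, Newark, or Richmond) → not eligible.
401(k) Plan — status seasonal ✗ (requires part-time) → not eligible.
Retirement Savings Plan — status seasonal ✗ (requires part-time) → not eligible.
Bereavement Leave — status seasonal ✓ (not excluded); site Spokane ✗ (not Lyon or Denver) → not eligible.
RSU Program — service 1114 days < 5 years (≈1825 days) ✗ → not eligible.
Dependent Care FSA — service 1114 days ≥ 18 months (≈540 days) ✓; grade L5 ≥ L2 ✓; rating 3 ≥ 2 ✓ → eligible.
Charitable Gift Match — status seasonal ✓; service 1114 days ≥ 1 month (≈30 days) ✓; rating 3 ≥ 2 ✓; site Spokane ✗ (not Calgary or Boise) → not eligible.
AD&D Coverage — status seasonal ✗ (requires full-time, part-time, or temporary) → not eligible.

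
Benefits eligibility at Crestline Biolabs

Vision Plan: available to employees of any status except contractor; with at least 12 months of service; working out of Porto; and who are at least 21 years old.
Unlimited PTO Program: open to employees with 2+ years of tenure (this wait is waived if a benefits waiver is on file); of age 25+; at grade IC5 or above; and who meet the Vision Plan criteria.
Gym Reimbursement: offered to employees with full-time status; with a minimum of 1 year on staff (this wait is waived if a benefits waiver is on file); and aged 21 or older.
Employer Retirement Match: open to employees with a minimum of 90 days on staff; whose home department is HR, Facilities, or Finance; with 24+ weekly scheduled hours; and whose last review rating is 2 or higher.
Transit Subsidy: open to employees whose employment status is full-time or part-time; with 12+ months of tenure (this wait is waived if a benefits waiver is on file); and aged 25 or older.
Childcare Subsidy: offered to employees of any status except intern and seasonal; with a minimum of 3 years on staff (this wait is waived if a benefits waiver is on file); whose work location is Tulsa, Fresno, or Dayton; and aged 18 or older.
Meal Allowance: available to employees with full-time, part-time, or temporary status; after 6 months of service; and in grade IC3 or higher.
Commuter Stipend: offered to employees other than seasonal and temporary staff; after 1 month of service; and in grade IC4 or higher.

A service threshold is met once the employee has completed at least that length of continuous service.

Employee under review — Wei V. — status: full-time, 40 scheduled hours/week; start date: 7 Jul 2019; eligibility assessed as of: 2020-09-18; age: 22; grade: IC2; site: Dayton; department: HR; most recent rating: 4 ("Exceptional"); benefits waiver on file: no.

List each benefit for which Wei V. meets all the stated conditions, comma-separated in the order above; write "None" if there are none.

Gym Reimbursement, Employer Retirement Match

Service from 7 Jul 2019 to 2020-09-18: 439 days.
Vision Plan — status full-time ✓ (not excluded); service 439 days ≥ 12 months (≈360 days) ✓; site Dayton ✗ (not Porto) → not eligible.
Unlimited PTO Program — no waiver, service 439 days < 2 years (≈730 days) ✗ → not eligible.
Gym Reimbursement — status full-time ✓; no waiver, service 439 days ≥ 1 year (≈365 days) ✓; age 22 ≥ 21 ✓ → eligible.
Employer Retirement Match — service 439 days ≥ 90 days ✓; dept HR ✓; 40 hrs/wk ≥ 24 ✓; rating 4 ≥ 2 ✓ → eligible.
Transit Subsidy — status full-time ✓; no waiver, service 439 days ≥ 12 months (≈360 days) ✓; age 22 < 25 ✗ → not eligible.
Childcare Subsidy — status full-time ✓ (not excluded); no waiver, service 439 days < 3 years (≈1095 days) ✗ → not eligible.
Meal Allowance — status full-time ✓; service 439 days ≥ 6 months (≈180 days) ✓; grade IC2 < IC3 ✗ → not eligible.
Commuter Stipend — status full-time ✓ (not excluded); service 439 days ≥ 1 month (≈30 days) ✓; grade IC2 < IC4 ✗ → not eligible.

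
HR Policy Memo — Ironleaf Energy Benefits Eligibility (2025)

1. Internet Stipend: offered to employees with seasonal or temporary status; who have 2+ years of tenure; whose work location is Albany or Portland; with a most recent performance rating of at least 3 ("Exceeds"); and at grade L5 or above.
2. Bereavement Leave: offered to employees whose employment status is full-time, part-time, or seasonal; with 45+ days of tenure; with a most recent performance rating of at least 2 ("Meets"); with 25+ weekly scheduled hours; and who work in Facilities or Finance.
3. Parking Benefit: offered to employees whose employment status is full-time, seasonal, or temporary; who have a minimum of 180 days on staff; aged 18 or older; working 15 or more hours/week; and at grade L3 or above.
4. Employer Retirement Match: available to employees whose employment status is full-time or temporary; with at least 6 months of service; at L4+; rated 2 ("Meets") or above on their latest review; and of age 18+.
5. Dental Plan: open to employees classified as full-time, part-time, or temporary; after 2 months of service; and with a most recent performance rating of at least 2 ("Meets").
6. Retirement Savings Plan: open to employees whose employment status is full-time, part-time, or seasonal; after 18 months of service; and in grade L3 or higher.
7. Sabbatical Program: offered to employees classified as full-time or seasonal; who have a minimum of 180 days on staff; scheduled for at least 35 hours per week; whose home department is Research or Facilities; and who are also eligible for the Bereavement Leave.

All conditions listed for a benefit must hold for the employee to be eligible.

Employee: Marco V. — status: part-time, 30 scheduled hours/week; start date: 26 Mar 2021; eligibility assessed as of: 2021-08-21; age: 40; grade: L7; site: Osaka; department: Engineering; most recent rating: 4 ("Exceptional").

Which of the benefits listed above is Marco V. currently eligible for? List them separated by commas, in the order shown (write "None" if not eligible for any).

Dental Plan

Service from 26 Mar 2021 to 2021-08-21: 148 days.
Internet Stipend — status part-time ✗ (requires seasonal or temporary) → not eligible.
Bereavement Leave — status part-time ✓; service 148 days ≥ 45 days ✓; rating 4 ≥ 2 ✓; 30 hrs/wk ≥ 25 ✓; dept Engineering ✗ → not eligible.
Parking Benefit — status part-time ✗ (requires full-time, seasonal, or temporary) → not eligible.
Employer Retirement Match — status part-time ✗ (requires full-time or temporary) → not eligible.
Dental Plan — status part-time ✓; service 148 days ≥ 2 months (≈60 days) ✓; rating 4 ≥ 2 ✓ → eligible.
Retirement Savings Plan — status part-time ✓; service 148 days < 18 months (≈540 days) ✗ → not eligible.
Sabbatical Program — status part-time ✗ (requires full-time or seasonal) → not eligible.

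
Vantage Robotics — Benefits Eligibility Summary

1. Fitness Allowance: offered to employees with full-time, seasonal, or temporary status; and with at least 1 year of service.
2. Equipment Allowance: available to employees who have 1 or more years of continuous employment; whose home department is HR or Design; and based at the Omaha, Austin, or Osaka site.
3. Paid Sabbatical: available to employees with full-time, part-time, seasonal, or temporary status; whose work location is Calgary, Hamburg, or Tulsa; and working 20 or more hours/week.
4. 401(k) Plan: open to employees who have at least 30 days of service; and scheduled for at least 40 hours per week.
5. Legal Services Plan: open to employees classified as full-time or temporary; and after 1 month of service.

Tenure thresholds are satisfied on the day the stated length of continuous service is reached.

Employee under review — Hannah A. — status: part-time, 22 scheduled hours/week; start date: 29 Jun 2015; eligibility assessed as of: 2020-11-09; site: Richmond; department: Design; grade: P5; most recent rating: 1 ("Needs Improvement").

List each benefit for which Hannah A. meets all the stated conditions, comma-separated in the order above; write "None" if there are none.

Service from 29 Jun 2015 to 2020-11-09: 1960 days.
Fitness Allowance — status part-time ✗ (requires full-time, seasonal, or temporary) → not eligible.
Equipment Allowance — service 1960 days ≥ 1 year (≈365 days) ✓; dept Design ✓; site Richmond ✗ (not Omaha, Austin, or Osaka) → not eligible.
Paid Sabbatical — status part-time ✓; site Richmond ✗ (not Calgary, Hamburg, or Tulsa) → not eligible.
401(k) Plan — service 1960 days ≥ 30 days ✓; 22 hrs/wk < 40 ✗ → not eligible.
Legal Services Plan — status part-time ✗ (requires full-time or temporary) → not eligible.

None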